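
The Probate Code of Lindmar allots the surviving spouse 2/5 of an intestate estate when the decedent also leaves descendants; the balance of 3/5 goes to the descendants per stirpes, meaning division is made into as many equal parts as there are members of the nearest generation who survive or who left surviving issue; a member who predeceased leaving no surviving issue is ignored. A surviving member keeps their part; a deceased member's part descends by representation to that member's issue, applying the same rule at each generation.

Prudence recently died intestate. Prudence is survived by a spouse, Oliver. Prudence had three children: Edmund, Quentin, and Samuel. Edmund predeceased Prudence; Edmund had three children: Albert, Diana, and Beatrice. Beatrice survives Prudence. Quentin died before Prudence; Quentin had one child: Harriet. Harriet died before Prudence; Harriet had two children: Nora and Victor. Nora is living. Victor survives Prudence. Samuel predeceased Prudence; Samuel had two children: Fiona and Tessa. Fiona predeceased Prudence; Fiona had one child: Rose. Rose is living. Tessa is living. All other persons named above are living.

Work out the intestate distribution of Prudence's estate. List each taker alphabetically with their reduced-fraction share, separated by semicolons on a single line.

Albert 1/15; Beatrice 1/15; Diana 1/15; Nora 1/10; Oliver 2/5; Rose 1/10; Tessa 1/10; Victor 1/10

Oliver, as surviving spouse, takes 2/5.
The remaining 3/5 passes to Prudence's descendants per stirpes.
The 3/5 is divided into 3 equal shares of 1/5 among Edmund, Quentin, Samuel.
Edmund predeceased; the 1/5 allotted to Edmund's branch passes to Edmund's issue by representation.
The 1/5 is divided into 3 equal shares of 1/15 among Albert, Diana, Beatrice.
Albert is living and takes 1/15.
Diana is living and takes 1/15.
Beatrice is living and takes 1/15.
Quentin predeceased; the 1/5 allotted to Quentin's branch passes to Quentin's issue by representation.
Harriet's line is the sole branch at this level, so the full 1/5 passes to Harriet's issue by representation.
The 1/5 is divided into 2 equal shares of 1/10 among Nora, Victor.
Nora is living and takes 1/10.
Victor is living and takes 1/10.
Samuel predeceased; the 1/5 allotted to Samuel's branch passes to Samuel's issue by representation.
The 1/5 is divided into 2 equal shares of 1/10 among Fiona, Tessa.
Fiona predeceased; the 1/10 allotted to Fiona's branch passes to Fiona's issue by representation.
Rose is the sole taker at this level and receives the full 1/10.
Tessa is living and takes 1/10.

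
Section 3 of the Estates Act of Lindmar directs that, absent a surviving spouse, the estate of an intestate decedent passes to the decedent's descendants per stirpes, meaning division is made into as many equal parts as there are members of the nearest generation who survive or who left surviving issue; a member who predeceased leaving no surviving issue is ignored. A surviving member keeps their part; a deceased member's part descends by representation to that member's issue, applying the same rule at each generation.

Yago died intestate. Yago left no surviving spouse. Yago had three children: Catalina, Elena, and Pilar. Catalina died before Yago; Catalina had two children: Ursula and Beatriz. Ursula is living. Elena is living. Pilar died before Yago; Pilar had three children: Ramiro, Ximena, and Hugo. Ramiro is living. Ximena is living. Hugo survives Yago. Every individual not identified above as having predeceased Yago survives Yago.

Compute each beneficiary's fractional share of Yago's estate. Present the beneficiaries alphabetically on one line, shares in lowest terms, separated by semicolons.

There is no surviving spouse, so the entire estate passes to Yago's descendants per stirpes.
The estate is divided into 3 equal shares of 1/3 among Catalina, Elena, Pilar.
Catalina predeceased; the 1/3 allotted to Catalina's branch passes to Catalina's issue by representation.
The 1/3 is divided into 2 equal shares of 1/6 among Ursula, Beatriz.
Ursula is living and takes 1/6.
Beatriz is living and takes 1/6.
Elena is living and takes 1/3.
Pilar predeceased; the 1/3 allotted to Pilar's branch passes to Pilar's issue by representation.
The 1/3 is divided into 3 equal shares of 1/9 among Ramiro, Ximena, Hugo.
Ramiro is living and takes 1/9.
Ximena is living and takes 1/9.
Hugo is living and takes 1/9.

Beatriz 1/6; Elena 1/3; Hugo 1/9; Ramiro 1/9; Ursula 1/6; Ximena 1/9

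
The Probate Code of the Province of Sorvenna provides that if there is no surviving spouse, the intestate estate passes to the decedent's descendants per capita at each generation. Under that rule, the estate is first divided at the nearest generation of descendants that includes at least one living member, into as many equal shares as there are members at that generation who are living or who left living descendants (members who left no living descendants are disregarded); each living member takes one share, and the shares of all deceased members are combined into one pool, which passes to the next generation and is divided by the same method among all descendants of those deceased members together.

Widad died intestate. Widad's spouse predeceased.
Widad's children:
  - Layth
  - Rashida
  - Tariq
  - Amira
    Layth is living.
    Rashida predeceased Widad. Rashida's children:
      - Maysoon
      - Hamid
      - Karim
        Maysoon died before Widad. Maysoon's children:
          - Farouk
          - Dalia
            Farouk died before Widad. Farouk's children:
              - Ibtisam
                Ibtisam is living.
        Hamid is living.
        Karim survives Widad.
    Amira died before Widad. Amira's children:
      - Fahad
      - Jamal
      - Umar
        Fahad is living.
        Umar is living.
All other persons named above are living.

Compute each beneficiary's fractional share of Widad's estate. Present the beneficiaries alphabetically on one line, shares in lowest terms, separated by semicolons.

There is no surviving spouse, so the entire estate passes to Widad's descendants per capita at each generation.
At generation 1 (Layth, Rashida, Tariq, Amira) there are 4 shares of (1)/4 = 1/4 each.
Living: Layth and Tariq — each takes 1/4.
Deceased: Rashida and Amira. Their combined 1/2 is pooled and carried to generation 2.
At generation 2 (Maysoon, Hamid, Karim, Fahad, Jamal, Umar) there are 6 shares of (1/2)/6 = 1/12 each.
Living: Hamid, Karim, Fahad, Jamal, and Umar — each takes 1/12.
Deceased: Maysoon. That 1/12 share is carried to generation 3.
At generation 3 (Farouk, Dalia) there are 2 shares of (1/12)/2 = 1/24 each.
Living: Dalia — each takes 1/24.
Deceased: Farouk. That 1/24 share is carried to generation 4.
At generation 4 (Ibtisam) there are 1 shares of (1/24)/1 = 1/24 each.
Living: Ibtisam — each takes 1/24.

Dalia 1/24; Fahad 1/12; Hamid 1/12; Ibtisam 1/24; Jamal 1/12; Karim 1/12; Layth 1/4; Tariq 1/4; Umar 1/12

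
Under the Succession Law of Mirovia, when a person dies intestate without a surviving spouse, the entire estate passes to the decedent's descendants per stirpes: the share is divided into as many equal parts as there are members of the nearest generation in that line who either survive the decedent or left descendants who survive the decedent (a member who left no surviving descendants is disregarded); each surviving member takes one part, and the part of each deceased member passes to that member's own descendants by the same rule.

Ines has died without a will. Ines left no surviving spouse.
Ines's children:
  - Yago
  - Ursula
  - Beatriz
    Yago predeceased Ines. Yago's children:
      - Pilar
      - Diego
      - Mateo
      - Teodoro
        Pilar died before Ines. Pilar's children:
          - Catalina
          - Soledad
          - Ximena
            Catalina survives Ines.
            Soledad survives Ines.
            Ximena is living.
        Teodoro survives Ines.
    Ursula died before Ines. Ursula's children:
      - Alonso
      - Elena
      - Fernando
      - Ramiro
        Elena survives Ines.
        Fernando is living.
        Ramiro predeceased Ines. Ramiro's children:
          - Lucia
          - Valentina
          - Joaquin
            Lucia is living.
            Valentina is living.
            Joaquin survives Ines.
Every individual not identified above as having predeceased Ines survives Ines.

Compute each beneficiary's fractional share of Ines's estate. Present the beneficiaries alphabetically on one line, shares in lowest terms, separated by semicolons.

There is no surviving spouse, so the entire estate passes to Ines's descendants per stirpes.
The estate is divided into 3 equal shares of 1/3 among Yago, Ursula, Beatriz.
Yago predeceased; the 1/3 allotted to Yago's branch passes to Yago's issue by representation.
The 1/3 is divided into 4 equal shares of 1/12 among Pilar, Diego, Mateo, Teodoro.
Pilar predeceased; the 1/12 allotted to Pilar's branch passes to Pilar's issue by representation.
The 1/12 is divided into 3 equal shares of 1/36 among Catalina, Soledad, Ximena.
Catalina is living and takes 1/36.
Soledad is living and takes 1/36.
Ximena is living and takes 1/36.
Diego is living and takes 1/12.
Mateo is living and takes 1/12.
Teodoro is living and takes 1/12.
Ursula predeceased; the 1/3 allotted to Ursula's branch passes to Ursula's issue by representation.
The 1/3 is divided into 4 equal shares of 1/12 among Alonso, Elena, Fernando, Ramiro.
Alonso is living and takes 1/12.
Elena is living and takes 1/12.
Fernando is living and takes 1/12.
Ramiro predeceased; the 1/12 allotted to Ramiro's branch passes to Ramiro's issue by representation.
The 1/12 is divided into 3 equal shares of 1/36 among Lucia, Valentina, Joaquin.
Lucia is living and takes 1/36.
Valentina is living and takes 1/36.
Joaquin is living and takes 1/36.
Beatriz is living and takes 1/3.

Alonso 1/12; Beatriz 1/3; Catalina 1/36; Diego 1/12; Elena 1/12; Fernando 1/12; Joaquin 1/36; Lucia 1/36; Mateo 1/12; Soledad 1/36; Teodoro 1/12; Valentina 1/36; Ximena 1/36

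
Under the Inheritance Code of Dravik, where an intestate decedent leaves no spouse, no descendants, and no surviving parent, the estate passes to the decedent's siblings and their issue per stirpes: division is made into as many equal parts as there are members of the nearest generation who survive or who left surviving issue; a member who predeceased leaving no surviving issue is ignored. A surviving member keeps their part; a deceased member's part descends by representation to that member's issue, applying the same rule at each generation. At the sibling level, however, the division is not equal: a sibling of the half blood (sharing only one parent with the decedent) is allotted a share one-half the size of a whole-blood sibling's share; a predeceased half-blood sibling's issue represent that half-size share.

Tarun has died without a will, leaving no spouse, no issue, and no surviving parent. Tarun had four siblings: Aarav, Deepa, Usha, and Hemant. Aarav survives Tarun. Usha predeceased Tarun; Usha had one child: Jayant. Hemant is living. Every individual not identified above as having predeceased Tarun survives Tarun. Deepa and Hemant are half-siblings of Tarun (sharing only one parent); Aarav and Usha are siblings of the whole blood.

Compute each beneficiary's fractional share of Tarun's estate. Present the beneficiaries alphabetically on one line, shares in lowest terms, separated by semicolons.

No spouse, descendants, or parent survives, so the estate passes to Tarun's siblings per stirpes.
Half-blood siblings count for one-half the weight of whole-blood siblings at the initial division.
Dividing 1 in proportion to weights (total weight 3): Aarav (weight 1) → 1/3; Deepa (weight 1/2) → 1/6; Usha (weight 1) → 1/3; Hemant (weight 1/2) → 1/6.
Aarav is living and takes 1/3.
Deepa is living and takes 1/6.
Usha predeceased; the 1/3 allotted to Usha's branch passes to Usha's issue by representation.
Jayant is the sole taker at this level and receives the full 1/3.
Hemant is living and takes 1/6.

Aarav 1/3; Deepa 1/6; Hemant 1/6; Jayant 1/3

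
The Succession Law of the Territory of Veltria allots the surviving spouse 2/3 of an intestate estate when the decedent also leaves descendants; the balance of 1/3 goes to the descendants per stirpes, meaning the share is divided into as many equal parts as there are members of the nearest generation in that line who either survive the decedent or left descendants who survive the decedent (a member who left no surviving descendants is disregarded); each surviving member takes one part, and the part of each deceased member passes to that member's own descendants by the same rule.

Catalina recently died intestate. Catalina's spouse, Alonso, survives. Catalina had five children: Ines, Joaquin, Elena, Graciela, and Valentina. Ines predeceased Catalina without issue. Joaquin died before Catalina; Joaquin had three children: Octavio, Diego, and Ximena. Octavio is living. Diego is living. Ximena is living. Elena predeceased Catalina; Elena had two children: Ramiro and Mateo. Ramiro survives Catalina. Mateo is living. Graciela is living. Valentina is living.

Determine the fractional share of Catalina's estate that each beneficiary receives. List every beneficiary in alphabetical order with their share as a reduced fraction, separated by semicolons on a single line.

Alonso 2/3; Diego 1/36; Graciela 1/12; Mateo 1/24; Octavio 1/36; Ramiro 1/24; Valentina 1/12; Ximena 1/36

Alonso, as surviving spouse, takes 2/3.
The remaining 1/3 passes to Catalina's descendants per stirpes.
Ines left no surviving issue, so that branch lapses and is disregarded.
The 1/3 is divided into 4 equal shares of 1/12 among Joaquin, Elena, Graciela, Valentina.
Joaquin predeceased; the 1/12 allotted to Joaquin's branch passes to Joaquin's issue by representation.
The 1/12 is divided into 3 equal shares of 1/36 among Octavio, Diego, Ximena.
Octavio is living and takes 1/36.
Diego is living and takes 1/36.
Ximena is living and takes 1/36.
Elena predeceased; the 1/12 allotted to Elena's branch passes to Elena's issue by representation.
The 1/12 is divided into 2 equal shares of 1/24 among Ramiro, Mateo.
Ramiro is living and takes 1/24.
Mateo is living and takes 1/24.
Graciela is living and takes 1/12.
Valentina is living and takes 1/12.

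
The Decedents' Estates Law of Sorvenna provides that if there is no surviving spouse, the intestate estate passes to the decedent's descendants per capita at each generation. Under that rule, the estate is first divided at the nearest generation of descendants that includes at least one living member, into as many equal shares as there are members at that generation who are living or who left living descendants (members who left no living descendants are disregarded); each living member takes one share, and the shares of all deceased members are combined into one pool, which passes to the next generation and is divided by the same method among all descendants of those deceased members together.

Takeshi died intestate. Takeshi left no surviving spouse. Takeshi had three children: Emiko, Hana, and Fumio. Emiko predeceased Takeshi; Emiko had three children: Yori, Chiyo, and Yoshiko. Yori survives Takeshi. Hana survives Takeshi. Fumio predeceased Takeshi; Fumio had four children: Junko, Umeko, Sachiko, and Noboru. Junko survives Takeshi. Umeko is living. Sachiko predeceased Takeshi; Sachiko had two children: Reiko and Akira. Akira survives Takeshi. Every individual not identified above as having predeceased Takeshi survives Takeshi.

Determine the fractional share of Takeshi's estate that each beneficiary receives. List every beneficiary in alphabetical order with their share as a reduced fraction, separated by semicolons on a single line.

Akira 1/21; Chiyo 2/21; Hana 1/3; Junko 2/21; Noboru 2/21; Reiko 1/21; Umeko 2/21; Yori 2/21; Yoshiko 2/21

There is no surviving spouse, so the entire estate passes to Takeshi's descendants per capita at each generation.
At generation 1 (Emiko, Hana, Fumio) there are 3 shares of (1)/3 = 1/3 each.
Living: Hana — each takes 1/3.
Deceased: Emiko and Fumio. Their combined 2/3 is pooled and carried to generation 2.
At generation 2 (Yori, Chiyo, Yoshiko, Junko, Umeko, Sachiko, Noboru) there are 7 shares of (2/3)/7 = 2/21 each.
Living: Yori, Chiyo, Yoshiko, Junko, Umeko, and Noboru — each takes 2/21.
Deceased: Sachiko. That 2/21 share is carried to generation 3.
At generation 3 (Reiko, Akira) there are 2 shares of (2/21)/2 = 1/21 each.
Living: Reiko and Akira — each takes 1/21.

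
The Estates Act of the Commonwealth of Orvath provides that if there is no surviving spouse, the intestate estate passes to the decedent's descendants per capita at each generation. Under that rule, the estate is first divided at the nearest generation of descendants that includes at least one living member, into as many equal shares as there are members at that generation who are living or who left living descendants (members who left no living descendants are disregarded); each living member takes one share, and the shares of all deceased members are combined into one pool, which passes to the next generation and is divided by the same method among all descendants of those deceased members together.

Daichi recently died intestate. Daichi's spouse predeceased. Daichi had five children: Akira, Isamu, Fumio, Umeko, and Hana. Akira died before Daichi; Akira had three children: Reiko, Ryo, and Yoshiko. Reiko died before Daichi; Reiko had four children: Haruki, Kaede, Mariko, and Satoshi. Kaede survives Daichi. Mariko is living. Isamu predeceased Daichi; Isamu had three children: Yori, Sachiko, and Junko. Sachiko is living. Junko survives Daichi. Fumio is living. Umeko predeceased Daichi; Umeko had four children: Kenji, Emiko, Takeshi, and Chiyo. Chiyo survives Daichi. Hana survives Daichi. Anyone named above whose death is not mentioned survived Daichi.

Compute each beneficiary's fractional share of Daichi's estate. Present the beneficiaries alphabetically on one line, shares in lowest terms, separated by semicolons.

There is no surviving spouse, so the entire estate passes to Daichi's descendants per capita at each generation.
At generation 1 (Akira, Isamu, Fumio, Umeko, Hana) there are 5 shares of (1)/5 = 1/5 each.
Living: Fumio and Hana — each takes 1/5.
Deceased: Akira, Isamu, and Umeko. Their combined 3/5 is pooled and carried to generation 2.
At generation 2 (Reiko, Ryo, Yoshiko, Yori, Sachiko, Junko, Kenji, Emiko, Takeshi, Chiyo) there are 10 shares of (3/5)/10 = 3/50 each.
Living: Ryo, Yoshiko, Yori, Sachiko, Junko, Kenji, Emiko, Takeshi, and Chiyo — each takes 3/50.
Deceased: Reiko. That 3/50 share is carried to generation 3.
At generation 3 (Haruki, Kaede, Mariko, Satoshi) there are 4 shares of (3/50)/4 = 3/200 each.
Living: Haruki, Kaede, Mariko, and Satoshi — each takes 3/200.

Chiyo 3/50; Emiko 3/50; Fumio 1/5; Hana 1/5; Haruki 3/200; Junko 3/50; Kaede 3/200; Kenji 3/50; Mariko 3/200; Ryo 3/50; Sachiko 3/50; Satoshi 3/200; Takeshi 3/50; Yori 3/50; Yoshiko 3/50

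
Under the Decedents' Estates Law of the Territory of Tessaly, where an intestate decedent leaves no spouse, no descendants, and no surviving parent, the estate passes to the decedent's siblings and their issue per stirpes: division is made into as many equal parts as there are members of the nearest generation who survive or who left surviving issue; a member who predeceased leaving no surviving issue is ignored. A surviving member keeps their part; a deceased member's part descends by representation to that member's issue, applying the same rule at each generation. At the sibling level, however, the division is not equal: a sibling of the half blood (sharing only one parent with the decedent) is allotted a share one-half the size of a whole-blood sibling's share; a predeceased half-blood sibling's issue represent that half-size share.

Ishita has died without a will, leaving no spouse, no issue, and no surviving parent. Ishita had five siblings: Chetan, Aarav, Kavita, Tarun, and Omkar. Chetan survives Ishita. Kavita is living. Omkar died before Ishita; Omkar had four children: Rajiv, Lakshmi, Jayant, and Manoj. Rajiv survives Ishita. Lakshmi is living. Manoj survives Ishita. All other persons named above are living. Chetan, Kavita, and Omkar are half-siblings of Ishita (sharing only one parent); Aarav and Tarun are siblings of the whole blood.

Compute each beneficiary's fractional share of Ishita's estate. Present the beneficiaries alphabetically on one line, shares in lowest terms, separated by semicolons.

Aarav 2/7; Chetan 1/7; Jayant 1/28; Kavita 1/7; Lakshmi 1/28; Manoj 1/28; Rajiv 1/28; Tarun 2/7

No spouse, descendants, or parent survives, so the estate passes to Ishita's siblings per stirpes.
Half-blood siblings count for one-half the weight of whole-blood siblings at the initial division.
Dividing 1 in proportion to weights (total weight 7/2): Chetan (weight 1/2) → 1/7; Aarav (weight 1) → 2/7; Kavita (weight 1/2) → 1/7; Tarun (weight 1) → 2/7; Omkar (weight 1/2) → 1/7.
Chetan is living and takes 1/7.
Aarav is living and takes 2/7.
Kavita is living and takes 1/7.
Tarun is living and takes 2/7.
Omkar predeceased; the 1/7 allotted to Omkar's branch passes to Omkar's issue by representation.
The 1/7 is divided into 4 equal shares of 1/28 among Rajiv, Lakshmi, Jayant, Manoj.
Rajiv is living and takes 1/28.
Lakshmi is living and takes 1/28.
Jayant is living and takes 1/28.
Manoj is living and takes 1/28.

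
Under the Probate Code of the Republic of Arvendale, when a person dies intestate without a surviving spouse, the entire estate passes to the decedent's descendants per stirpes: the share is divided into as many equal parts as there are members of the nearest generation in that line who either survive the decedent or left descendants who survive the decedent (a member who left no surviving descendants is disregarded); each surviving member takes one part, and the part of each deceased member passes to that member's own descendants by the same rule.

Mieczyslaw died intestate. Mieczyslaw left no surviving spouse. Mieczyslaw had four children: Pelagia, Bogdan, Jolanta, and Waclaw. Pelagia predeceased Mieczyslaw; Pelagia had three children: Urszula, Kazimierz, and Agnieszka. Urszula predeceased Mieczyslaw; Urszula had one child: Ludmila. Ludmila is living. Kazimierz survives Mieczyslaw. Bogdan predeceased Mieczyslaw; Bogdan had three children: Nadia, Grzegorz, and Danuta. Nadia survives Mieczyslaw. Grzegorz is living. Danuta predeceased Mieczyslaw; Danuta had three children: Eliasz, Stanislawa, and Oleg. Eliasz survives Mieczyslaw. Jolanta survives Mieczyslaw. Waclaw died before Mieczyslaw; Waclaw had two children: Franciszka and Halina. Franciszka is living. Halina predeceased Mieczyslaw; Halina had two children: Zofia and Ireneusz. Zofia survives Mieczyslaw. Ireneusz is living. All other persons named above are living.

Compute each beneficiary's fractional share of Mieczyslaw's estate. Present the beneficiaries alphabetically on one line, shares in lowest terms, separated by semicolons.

Agnieszka 1/12; Eliasz 1/36; Franciszka 1/8; Grzegorz 1/12; Ireneusz 1/16; Jolanta 1/4; Kazimierz 1/12; Ludmila 1/12; Nadia 1/12; Oleg 1/36; Stanislawa 1/36; Zofia 1/16

There is no surviving spouse, so the entire estate passes to Mieczyslaw's descendants per stirpes.
The estate is divided into 4 equal shares of 1/4 among Pelagia, Bogdan, Jolanta, Waclaw.
Pelagia predeceased; the 1/4 allotted to Pelagia's branch passes to Pelagia's issue by representation.
The 1/4 is divided into 3 equal shares of 1/12 among Urszula, Kazimierz, Agnieszka.
Urszula predeceased; the 1/12 allotted to Urszula's branch passes to Urszula's issue by representation.
Ludmila is the sole taker at this level and receives the full 1/12.
Kazimierz is living and takes 1/12.
Agnieszka is living and takes 1/12.
Bogdan predeceased; the 1/4 allotted to Bogdan's branch passes to Bogdan's issue by representation.
The 1/4 is divided into 3 equal shares of 1/12 among Nadia, Grzegorz, Danuta.
Nadia is living and takes 1/12.
Grzegorz is living and takes 1/12.
Danuta predeceased; the 1/12 allotted to Danuta's branch passes to Danuta's issue by representation.
The 1/12 is divided into 3 equal shares of 1/36 among Eliasz, Stanislawa, Oleg.
Eliasz is living and takes 1/36.
Stanislawa is living and takes 1/36.
Oleg is living and takes 1/36.
Jolanta is living and takes 1/4.
Waclaw predeceased; the 1/4 allotted to Waclaw's branch passes to Waclaw's issue by representation.
The 1/4 is divided into 2 equal shares of 1/8 among Franciszka, Halina.
Franciszka is living and takes 1/8.
Halina predeceased; the 1/8 allotted to Halina's branch passes to Halina's issue by representation.
The 1/8 is divided into 2 equal shares of 1/16 among Zofia, Ireneusz.
Zofia is living and takes 1/16.
Ireneusz is living and takes 1/16.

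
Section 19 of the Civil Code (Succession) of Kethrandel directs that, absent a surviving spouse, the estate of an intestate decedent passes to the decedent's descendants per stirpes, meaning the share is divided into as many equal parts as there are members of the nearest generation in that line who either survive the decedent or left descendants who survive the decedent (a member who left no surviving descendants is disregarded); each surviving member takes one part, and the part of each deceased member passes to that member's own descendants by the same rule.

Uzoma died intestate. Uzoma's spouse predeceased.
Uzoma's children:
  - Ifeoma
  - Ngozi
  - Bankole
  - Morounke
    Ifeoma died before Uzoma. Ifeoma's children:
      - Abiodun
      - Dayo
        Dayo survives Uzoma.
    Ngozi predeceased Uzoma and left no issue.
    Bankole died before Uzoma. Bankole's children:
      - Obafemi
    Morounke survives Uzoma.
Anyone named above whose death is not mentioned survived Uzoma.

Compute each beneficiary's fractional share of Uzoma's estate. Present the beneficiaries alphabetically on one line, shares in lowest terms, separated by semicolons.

Abiodun 1/6; Dayo 1/6; Morounke 1/3; Obafemi 1/3

There is no surviving spouse, so the entire estate passes to Uzoma's descendants per stirpes.
Ngozi left no surviving issue, so that branch lapses and is disregarded.
The estate is divided into 3 equal shares of 1/3 among Ifeoma, Bankole, Morounke.
Ifeoma predeceased; the 1/3 allotted to Ifeoma's branch passes to Ifeoma's issue by representation.
The 1/3 is divided into 2 equal shares of 1/6 among Abiodun, Dayo.
Abiodun is living and takes 1/6.
Dayo is living and takes 1/6.
Bankole predeceased; the 1/3 allotted to Bankole's branch passes to Bankole's issue by representation.
Obafemi is the sole taker at this level and receives the full 1/3.
Morounke is living and takes 1/3.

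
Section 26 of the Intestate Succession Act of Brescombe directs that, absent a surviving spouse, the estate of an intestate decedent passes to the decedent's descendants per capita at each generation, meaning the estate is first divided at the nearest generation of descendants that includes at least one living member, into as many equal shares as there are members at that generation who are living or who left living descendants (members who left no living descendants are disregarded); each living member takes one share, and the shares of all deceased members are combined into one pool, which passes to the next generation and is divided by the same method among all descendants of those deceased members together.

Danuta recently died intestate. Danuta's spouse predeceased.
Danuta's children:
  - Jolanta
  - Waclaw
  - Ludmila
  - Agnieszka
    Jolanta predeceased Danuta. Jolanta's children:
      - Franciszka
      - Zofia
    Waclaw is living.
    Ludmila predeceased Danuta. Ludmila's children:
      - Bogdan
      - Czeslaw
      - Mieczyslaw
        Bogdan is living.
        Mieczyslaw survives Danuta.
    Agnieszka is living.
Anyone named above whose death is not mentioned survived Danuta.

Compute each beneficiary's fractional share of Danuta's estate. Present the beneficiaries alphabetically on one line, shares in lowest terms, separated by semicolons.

Agnieszka 1/4; Bogdan 1/10; Czeslaw 1/10; Franciszka 1/10; Mieczyslaw 1/10; Waclaw 1/4; Zofia 1/10

There is no surviving spouse, so the entire estate passes to Danuta's descendants per capita at each generation.
At generation 1 (Jolanta, Waclaw, Ludmila, Agnieszka) there are 4 shares of (1)/4 = 1/4 each.
Living: Waclaw and Agnieszka — each takes 1/4.
Deceased: Jolanta and Ludmila. Their combined 1/2 is pooled and carried to generation 2.
At generation 2 (Franciszka, Zofia, Bogdan, Czeslaw, Mieczyslaw) there are 5 shares of (1/2)/5 = 1/10 each.
Living: Franciszka, Zofia, Bogdan, Czeslaw, and Mieczyslaw — each takes 1/10.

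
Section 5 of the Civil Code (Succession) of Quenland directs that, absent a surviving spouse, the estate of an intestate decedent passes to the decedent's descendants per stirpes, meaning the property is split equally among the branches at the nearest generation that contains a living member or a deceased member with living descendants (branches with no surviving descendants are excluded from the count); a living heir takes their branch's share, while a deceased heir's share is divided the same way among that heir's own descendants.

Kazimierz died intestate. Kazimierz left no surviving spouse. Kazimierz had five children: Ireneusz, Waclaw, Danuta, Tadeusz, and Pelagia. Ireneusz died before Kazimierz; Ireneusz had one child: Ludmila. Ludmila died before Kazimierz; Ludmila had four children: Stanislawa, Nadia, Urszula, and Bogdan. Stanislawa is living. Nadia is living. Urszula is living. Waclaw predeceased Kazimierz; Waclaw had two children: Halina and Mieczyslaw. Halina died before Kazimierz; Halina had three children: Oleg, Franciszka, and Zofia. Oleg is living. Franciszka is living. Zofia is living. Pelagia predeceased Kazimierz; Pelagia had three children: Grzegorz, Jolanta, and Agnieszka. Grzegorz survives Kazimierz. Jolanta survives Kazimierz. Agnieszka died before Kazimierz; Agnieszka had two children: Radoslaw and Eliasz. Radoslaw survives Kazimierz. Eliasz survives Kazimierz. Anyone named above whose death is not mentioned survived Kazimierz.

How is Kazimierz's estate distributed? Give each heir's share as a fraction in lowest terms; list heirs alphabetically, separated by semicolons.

Bogdan 1/20; Danuta 1/5; Eliasz 1/30; Franciszka 1/30; Grzegorz 1/15; Jolanta 1/15; Mieczyslaw 1/10; Nadia 1/20; Oleg 1/30; Radoslaw 1/30; Stanislawa 1/20; Tadeusz 1/5; Urszula 1/20; Zofia 1/30

There is no surviving spouse, so the entire estate passes to Kazimierz's descendants per stirpes.
The estate is divided into 5 equal shares of 1/5 among Ireneusz, Waclaw, Danuta, Tadeusz, Pelagia.
Ireneusz predeceased; the 1/5 allotted to Ireneusz's branch passes to Ireneusz's issue by representation.
Ludmila's line is the sole branch at this level, so the full 1/5 passes to Ludmila's issue by representation.
The 1/5 is divided into 4 equal shares of 1/20 among Stanislawa, Nadia, Urszula, Bogdan.
Stanislawa is living and takes 1/20.
Nadia is living and takes 1/20.
Urszula is living and takes 1/20.
Bogdan is living and takes 1/20.
Waclaw predeceased; the 1/5 allotted to Waclaw's branch passes to Waclaw's issue by representation.
The 1/5 is divided into 2 equal shares of 1/10 among Halina, Mieczyslaw.
Halina predeceased; the 1/10 allotted to Halina's branch passes to Halina's issue by representation.
The 1/10 is divided into 3 equal shares of 1/30 among Oleg, Franciszka, Zofia.
Oleg is living and takes 1/30.
Franciszka is living and takes 1/30.
Zofia is living and takes 1/30.
Mieczyslaw is living and takes 1/10.
Danuta is living and takes 1/5.
Tadeusz is living and takes 1/5.
Pelagia predeceased; the 1/5 allotted to Pelagia's branch passes to Pelagia's issue by representation.
The 1/5 is divided into 3 equal shares of 1/15 among Grzegorz, Jolanta, Agnieszka.
Grzegorz is living and takes 1/15.
Jolanta is living and takes 1/15.
Agnieszka predeceased; the 1/15 allotted to Agnieszka's branch passes to Agnieszka's issue by representation.
The 1/15 is divided into 2 equal shares of 1/30 among Radoslaw, Eliasz.
Radoslaw is living and takes 1/30.
Eliasz is living and takes 1/30.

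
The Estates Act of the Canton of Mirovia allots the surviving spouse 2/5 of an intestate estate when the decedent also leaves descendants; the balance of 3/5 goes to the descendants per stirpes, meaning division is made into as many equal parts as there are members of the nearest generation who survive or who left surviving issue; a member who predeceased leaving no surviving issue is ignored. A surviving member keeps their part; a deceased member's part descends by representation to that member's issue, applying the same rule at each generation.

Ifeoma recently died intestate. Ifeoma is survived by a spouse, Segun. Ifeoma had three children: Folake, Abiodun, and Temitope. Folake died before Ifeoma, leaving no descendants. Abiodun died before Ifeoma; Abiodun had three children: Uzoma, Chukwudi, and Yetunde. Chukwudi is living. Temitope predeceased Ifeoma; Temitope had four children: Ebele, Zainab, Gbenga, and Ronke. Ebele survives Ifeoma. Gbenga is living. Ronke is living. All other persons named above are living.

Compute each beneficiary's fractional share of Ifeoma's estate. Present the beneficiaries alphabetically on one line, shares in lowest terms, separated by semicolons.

Chukwudi 1/10; Ebele 3/40; Gbenga 3/40; Ronke 3/40; Segun 2/5; Uzoma 1/10; Yetunde 1/10; Zainab 3/40

Segun, as surviving spouse, takes 2/5.
The remaining 3/5 passes to Ifeoma's descendants per stirpes.
Folake left no surviving issue, so that branch lapses and is disregarded.
The 3/5 is divided into 2 equal shares of 3/10 among Abiodun, Temitope.
Abiodun predeceased; the 3/10 allotted to Abiodun's branch passes to Abiodun's issue by representation.
The 3/10 is divided into 3 equal shares of 1/10 among Uzoma, Chukwudi, Yetunde.
Uzoma is living and takes 1/10.
Chukwudi is living and takes 1/10.
Yetunde is living and takes 1/10.
Temitope predeceased; the 3/10 allotted to Temitope's branch passes to Temitope's issue by representation.
The 3/10 is divided into 4 equal shares of 3/40 among Ebele, Zainab, Gbenga, Ronke.
Ebele is living and takes 3/40.
Zainab is living and takes 3/40.
Gbenga is living and takes 3/40.
Ronke is living and takes 3/40.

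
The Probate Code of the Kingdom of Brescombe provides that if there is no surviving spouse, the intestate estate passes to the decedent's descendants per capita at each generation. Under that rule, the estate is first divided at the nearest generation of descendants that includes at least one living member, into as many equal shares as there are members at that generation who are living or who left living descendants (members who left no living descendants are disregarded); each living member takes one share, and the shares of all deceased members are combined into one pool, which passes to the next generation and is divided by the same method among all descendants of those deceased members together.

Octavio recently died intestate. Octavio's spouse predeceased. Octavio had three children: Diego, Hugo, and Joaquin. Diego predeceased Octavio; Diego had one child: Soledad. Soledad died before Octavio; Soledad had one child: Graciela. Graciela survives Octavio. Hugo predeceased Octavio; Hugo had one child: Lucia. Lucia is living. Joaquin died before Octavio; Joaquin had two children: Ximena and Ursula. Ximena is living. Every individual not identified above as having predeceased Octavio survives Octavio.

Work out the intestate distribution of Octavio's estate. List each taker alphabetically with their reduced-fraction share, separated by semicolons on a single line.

There is no surviving spouse, so the entire estate passes to Octavio's descendants per capita at each generation.
No one at generation 1 (Diego, Hugo, Joaquin) is living; moving to the next generation.
At generation 2 (Soledad, Lucia, Ximena, Ursula) there are 4 shares of (1)/4 = 1/4 each.
Living: Lucia, Ximena, and Ursula — each takes 1/4.
Deceased: Soledad. That 1/4 share is carried to generation 3.
At generation 3 (Graciela) there are 1 shares of (1/4)/1 = 1/4 each.
Living: Graciela — each takes 1/4.

Graciela 1/4; Lucia 1/4; Ursula 1/4; Ximena 1/4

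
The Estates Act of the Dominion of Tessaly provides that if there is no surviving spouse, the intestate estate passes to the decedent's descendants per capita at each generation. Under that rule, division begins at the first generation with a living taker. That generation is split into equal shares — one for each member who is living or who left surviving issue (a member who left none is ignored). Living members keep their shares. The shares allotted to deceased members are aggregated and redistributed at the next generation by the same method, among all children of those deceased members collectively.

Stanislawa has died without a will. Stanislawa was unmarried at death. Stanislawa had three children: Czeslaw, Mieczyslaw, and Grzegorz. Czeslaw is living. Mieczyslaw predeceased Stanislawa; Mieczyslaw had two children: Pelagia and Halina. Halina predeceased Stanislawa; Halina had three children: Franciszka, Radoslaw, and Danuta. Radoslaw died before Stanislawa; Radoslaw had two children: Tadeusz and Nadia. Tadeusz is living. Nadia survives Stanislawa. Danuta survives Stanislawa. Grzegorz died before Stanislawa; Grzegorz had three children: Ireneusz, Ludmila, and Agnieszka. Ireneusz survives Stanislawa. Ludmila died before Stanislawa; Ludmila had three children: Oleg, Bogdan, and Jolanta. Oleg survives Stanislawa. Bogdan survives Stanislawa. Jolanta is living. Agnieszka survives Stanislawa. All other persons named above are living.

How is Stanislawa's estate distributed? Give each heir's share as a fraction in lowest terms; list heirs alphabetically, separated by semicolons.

Agnieszka 2/15; Bogdan 2/45; Czeslaw 1/3; Danuta 2/45; Franciszka 2/45; Ireneusz 2/15; Jolanta 2/45; Nadia 1/45; Oleg 2/45; Pelagia 2/15; Tadeusz 1/45

There is no surviving spouse, so the entire estate passes to Stanislawa's descendants per capita at each generation.
At generation 1 (Czeslaw, Mieczyslaw, Grzegorz) there are 3 shares of (1)/3 = 1/3 each.
Living: Czeslaw — each takes 1/3.
Deceased: Mieczyslaw and Grzegorz. Their combined 2/3 is pooled and carried to generation 2.
At generation 2 (Pelagia, Halina, Ireneusz, Ludmila, Agnieszka) there are 5 shares of (2/3)/5 = 2/15 each.
Living: Pelagia, Ireneusz, and Agnieszka — each takes 2/15.
Deceased: Halina and Ludmila. Their combined 4/15 is pooled and carried to generation 3.
At generation 3 (Franciszka, Radoslaw, Danuta, Oleg, Bogdan, Jolanta) there are 6 shares of (4/15)/6 = 2/45 each.
Living: Franciszka, Danuta, Oleg, Bogdan, and Jolanta — each takes 2/45.
Deceased: Radoslaw. That 2/45 share is carried to generation 4.
At generation 4 (Tadeusz, Nadia) there are 2 shares of (2/45)/2 = 1/45 each.
Living: Tadeusz and Nadia — each takes 1/45.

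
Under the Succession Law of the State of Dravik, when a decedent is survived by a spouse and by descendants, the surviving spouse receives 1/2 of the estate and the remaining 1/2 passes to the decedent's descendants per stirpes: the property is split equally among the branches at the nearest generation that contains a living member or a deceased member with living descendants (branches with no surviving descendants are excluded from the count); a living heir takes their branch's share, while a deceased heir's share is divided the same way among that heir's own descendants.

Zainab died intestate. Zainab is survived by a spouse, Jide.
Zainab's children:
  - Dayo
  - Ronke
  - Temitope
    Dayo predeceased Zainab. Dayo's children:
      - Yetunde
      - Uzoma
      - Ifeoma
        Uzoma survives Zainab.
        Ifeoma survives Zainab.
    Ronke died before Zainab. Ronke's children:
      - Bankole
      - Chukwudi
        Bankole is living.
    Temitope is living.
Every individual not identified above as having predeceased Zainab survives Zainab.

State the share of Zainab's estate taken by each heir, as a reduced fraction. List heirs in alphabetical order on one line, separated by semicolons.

Jide, as surviving spouse, takes 1/2.
The remaining 1/2 passes to Zainab's descendants per stirpes.
The 1/2 is divided into 3 equal shares of 1/6 among Dayo, Ronke, Temitope.
Dayo predeceased; the 1/6 allotted to Dayo's branch passes to Dayo's issue by representation.
The 1/6 is divided into 3 equal shares of 1/18 among Yetunde, Uzoma, Ifeoma.
Yetunde is living and takes 1/18.
Uzoma is living and takes 1/18.
Ifeoma is living and takes 1/18.
Ronke predeceased; the 1/6 allotted to Ronke's branch passes to Ronke's issue by representation.
The 1/6 is divided into 2 equal shares of 1/12 among Bankole, Chukwudi.
Bankole is living and takes 1/12.
Chukwudi is living and takes 1/12.
Temitope is living and takes 1/6.

Bankole 1/12; Chukwudi 1/12; Ifeoma 1/18; Jide 1/2; Temitope 1/6; Uzoma 1/18; Yetunde 1/18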